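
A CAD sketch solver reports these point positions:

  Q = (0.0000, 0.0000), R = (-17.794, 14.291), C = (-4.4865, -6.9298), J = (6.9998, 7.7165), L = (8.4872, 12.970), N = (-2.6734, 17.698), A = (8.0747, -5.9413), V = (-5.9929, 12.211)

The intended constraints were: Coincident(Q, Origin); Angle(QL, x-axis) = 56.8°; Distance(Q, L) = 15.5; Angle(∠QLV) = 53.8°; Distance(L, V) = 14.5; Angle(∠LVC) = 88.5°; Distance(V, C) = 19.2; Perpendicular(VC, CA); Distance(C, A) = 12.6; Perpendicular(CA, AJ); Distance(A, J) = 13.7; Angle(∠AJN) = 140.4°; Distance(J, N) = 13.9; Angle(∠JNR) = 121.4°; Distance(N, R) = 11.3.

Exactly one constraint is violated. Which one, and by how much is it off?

Distance(N, R) = 11.3 — off by 4.20.

Q = (0.00, 0.00) ✓; QL at 56.80° ✓; |QL| = 15.50 ✓; ∠QLV = 53.80° ✓; |LV| = 14.50 ✓; ∠LVC = 88.50° ✓; |VC| = 19.20 ✓; ∠(VC, CA) = 90.00° ✓; |CA| = 12.60 ✓; ∠(CA, AJ) = 90.00° ✓; |AJ| = 13.70 ✓; ∠AJN = 140.4° ✓; |JN| = 13.90 ✓; ∠JNR = 121.4° ✓; |NR| = 15.50 ✗.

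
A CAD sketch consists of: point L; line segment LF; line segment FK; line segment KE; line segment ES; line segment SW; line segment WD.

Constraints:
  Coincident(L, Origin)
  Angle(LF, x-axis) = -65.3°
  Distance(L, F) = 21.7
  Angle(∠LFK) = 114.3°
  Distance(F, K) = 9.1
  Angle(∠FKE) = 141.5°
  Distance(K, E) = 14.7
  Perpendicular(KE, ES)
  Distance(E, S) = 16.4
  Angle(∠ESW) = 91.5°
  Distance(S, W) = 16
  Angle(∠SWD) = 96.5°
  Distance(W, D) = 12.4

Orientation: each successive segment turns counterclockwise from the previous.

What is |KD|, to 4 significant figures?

5.452

L is at the origin; LF runs at -65.3° with length 21.7, so F = (9.068, -19.71). ∠LFK = 114.3° gives FK at 0.4000° from the x-axis; with |FK| = 9.1, K = (18.17, -19.65). ∠FKE = 141.5° gives KE at 38.90° from the x-axis; with |KE| = 14.7, E = (29.61, -10.42). KE ⟂ ES, so ES runs at 128.9°; with |ES| = 16.4, S = (19.31, 2.343). ∠ESW = 91.5° gives SW at -142.6° from the x-axis; with |SW| = 16.0, W = (6.598, -7.375). ∠SWD = 96.5° gives WD at -59.10° from the x-axis; with |WD| = 12.4, D = (12.97, -18.01). Then |KD| = |D − K| = 5.452.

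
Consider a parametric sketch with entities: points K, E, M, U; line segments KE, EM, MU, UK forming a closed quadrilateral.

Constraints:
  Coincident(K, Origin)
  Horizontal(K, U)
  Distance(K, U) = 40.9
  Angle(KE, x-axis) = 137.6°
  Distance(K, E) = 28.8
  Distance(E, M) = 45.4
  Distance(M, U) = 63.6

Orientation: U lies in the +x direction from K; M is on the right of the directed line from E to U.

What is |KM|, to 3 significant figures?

31.0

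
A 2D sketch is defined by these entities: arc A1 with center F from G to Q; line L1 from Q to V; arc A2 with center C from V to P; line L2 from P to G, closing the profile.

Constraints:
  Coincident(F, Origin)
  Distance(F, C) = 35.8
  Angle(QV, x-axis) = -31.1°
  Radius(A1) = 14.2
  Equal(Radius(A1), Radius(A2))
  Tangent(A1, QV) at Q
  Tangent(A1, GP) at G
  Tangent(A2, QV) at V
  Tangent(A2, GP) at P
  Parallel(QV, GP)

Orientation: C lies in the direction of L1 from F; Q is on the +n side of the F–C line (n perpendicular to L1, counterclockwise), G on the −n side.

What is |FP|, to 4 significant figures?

38.51

The slot axis is L1's direction at -31.1°, so u = (cos -31.1°, sin -31.1°) = (0.8563, -0.5165) and n = (−sin -31.1°, cos -31.1°) = (0.5165, 0.8563). F is at the origin and C lies 35.8 along u from F, so C = 35.8·u = (30.65, -18.49). Tangency of A1 to both parallel lines with radius 14.2 puts Q and G at F ± 14.2·n: Q = (7.335, 12.16), G = (-7.335, -12.16). Equal radii place V and P the same way about C: V = C + 14.2·n = (37.99, -6.333), P = C − 14.2·n = (23.32, -30.65). Then |FP| = |P − F| = 38.51.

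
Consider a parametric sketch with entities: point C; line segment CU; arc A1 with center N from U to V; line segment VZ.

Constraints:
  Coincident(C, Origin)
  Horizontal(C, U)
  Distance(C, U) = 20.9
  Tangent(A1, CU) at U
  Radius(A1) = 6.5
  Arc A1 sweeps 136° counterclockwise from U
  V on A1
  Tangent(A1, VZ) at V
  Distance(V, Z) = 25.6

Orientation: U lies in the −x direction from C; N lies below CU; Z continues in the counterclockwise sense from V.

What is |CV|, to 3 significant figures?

27.8

C is at the origin; C and U share the same y with |CU| = 20.9 and U on the −x side, so U = (-20.9, 0.00). The tangent condition forces NU to be normal to CU, so N = U + (0, -6.5) = (-20.9, -6.50). On A1, U sits at bearing 90° from N; a 136° counterclockwise sweep puts V at bearing 226°, so V = N + 6.5·(cos 226°, sin 226°) = (-25.4, -11.2). Then |CV| = |V − C| = 27.8.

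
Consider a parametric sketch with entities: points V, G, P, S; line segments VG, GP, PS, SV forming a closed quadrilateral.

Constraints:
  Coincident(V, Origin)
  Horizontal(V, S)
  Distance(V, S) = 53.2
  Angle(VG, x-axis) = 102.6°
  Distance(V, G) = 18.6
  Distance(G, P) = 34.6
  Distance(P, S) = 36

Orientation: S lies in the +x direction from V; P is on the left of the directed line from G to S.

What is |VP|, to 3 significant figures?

39.9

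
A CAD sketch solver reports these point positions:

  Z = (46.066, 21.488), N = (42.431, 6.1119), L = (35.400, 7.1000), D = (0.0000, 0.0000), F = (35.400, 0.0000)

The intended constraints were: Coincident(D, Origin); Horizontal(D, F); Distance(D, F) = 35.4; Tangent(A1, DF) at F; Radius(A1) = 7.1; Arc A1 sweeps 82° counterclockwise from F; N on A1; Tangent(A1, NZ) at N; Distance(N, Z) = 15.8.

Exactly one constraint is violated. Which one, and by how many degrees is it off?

Tangent(A1, NZ) at N — off by 5.30°.

D = (0.00, 0.00) ✓; D.y = 0.00, F.y = 0.00 ✓; |DF| = 35.40 ✓; ∠(LF, FD) = 90.00° ✓; |LF| = 7.100 ✓; bearing(L→N) − bearing(L→F) = 82.00° ✓; |LN| = 7.100 ✓; ∠(LN, NZ) = 95.30° ✗; |NZ| = 15.80 ✓.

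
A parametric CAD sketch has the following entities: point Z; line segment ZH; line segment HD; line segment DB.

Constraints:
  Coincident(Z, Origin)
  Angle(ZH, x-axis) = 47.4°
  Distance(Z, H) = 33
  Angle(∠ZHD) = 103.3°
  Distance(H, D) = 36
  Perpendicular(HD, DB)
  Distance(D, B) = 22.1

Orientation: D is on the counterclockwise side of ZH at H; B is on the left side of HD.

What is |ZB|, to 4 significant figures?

44.73

Z is at the origin; ZH runs at 47.4° with length 33.0, so H = 33.0·(cos 47.4°, sin 47.4°) = (22.34, 24.29). ∠ZHD = 103.3°, so HD runs at 47.4° + (180° − 103.3°) = 124.1° from the x-axis; with |HD| = 36.0, D = H + 36.0·(cos 124.1°, sin 124.1°) = (2.154, 54.10). HD is perpendicular to DB; with |DB| = 22.1 on the left of HD, B = D + 22.1·(-0.8281, -0.5606) = (-16.15, 41.71). Then |ZB| = |B − Z| = 44.73.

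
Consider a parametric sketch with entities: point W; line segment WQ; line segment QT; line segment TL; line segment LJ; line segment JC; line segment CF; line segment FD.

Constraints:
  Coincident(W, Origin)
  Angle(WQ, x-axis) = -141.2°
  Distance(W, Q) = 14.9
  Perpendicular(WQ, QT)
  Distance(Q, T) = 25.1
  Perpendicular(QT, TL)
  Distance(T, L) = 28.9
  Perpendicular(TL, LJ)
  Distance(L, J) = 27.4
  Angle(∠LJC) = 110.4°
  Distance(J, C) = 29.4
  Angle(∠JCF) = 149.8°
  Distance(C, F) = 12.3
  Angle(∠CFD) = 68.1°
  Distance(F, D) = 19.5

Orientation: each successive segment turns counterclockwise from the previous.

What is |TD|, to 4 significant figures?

18.97

∠JCF = 149.8° gives CF at -131.4° from the x-axis; with |CF| = 12.3, F = (-26.56, -7.942). ∠CFD = 68.1° gives FD at -19.50° from the x-axis; with |FD| = 19.5, D = (-8.180, -14.45). Then |TD| = |D − T| = 18.97.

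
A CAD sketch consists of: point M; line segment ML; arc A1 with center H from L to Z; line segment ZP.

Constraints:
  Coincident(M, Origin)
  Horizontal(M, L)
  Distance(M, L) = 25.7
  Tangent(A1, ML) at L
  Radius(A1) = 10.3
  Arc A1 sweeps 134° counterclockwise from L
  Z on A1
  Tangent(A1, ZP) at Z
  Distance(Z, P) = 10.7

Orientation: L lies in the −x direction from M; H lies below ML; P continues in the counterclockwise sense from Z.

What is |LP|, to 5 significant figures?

25.152

M is at the origin; ML is horizontal with |ML| = 25.7 and L on the −x side, so L = (-25.700, 0.0000). Since A1 is tangent to ML there, HL ⟂ ML, so H = L + (0, -10.3) = (-25.700, -10.300). On A1, L sits at bearing 90° from H; a 134° counterclockwise sweep puts Z at bearing 224°, so Z = H + 10.3·(cos 224°, sin 224°) = (-33.109, -17.455). A1 meets ZP tangentially, so HZ is at right angles to ZP, so ZP runs along (−sin 224°, cos 224°); with |ZP| = 10.7, P = (-25.676, -25.152). Then |LP| = |P − L| = 25.152.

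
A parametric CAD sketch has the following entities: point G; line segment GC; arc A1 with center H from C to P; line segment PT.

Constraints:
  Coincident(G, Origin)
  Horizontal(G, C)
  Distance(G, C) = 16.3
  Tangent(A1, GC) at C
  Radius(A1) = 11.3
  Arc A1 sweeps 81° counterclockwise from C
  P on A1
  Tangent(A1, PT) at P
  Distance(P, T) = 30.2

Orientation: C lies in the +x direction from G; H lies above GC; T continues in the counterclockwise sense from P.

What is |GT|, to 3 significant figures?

50.8

G is at the origin; G and C share the same y with |GC| = 16.3 and C on the +x side, so C = (16.3, 0.00). The tangent condition forces HC to be normal to GC, so H = C + (0, 11.3) = (16.3, 11.3). On A1, C sits at bearing -90° from H; an 81° counterclockwise sweep puts P at bearing -9°, so P = H + 11.3·(cos -9°, sin -9°) = (27.5, 9.53). The tangent condition forces HP to be normal to PT, so PT runs along (−sin -9°, cos -9°); with |PT| = 30.2, T = (32.2, 39.4). Then |GT| = |T − G| = 50.8.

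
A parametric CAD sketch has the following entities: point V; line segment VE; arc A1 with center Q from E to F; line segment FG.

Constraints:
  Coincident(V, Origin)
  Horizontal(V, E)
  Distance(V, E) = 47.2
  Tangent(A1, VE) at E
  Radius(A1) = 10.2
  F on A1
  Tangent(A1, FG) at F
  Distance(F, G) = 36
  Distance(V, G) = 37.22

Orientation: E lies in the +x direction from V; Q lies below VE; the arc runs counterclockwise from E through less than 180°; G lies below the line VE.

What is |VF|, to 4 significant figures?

39.25

Checks: |QF| = 10.20 ✓; ∠(QF, FG) = 90.00° ✓; |FG| = 36.00 ✓; |VG| = 37.22 ✓.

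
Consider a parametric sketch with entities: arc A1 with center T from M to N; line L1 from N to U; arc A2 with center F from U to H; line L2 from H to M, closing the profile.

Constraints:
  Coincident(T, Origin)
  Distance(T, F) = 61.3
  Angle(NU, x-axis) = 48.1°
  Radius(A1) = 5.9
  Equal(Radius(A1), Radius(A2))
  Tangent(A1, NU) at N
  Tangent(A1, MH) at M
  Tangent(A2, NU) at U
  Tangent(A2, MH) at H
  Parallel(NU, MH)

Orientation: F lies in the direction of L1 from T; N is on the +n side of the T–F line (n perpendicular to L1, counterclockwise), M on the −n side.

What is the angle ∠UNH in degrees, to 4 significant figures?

10.90°

Tangency of A1 to both parallel lines with radius 5.9 puts N and M at T ± 5.9·n: N = (-4.391, 3.940), M = (4.391, -3.940). Equal radii place U and H the same way about F: U = F + 5.9·n = (36.55, 49.57), H = F − 5.9·n = (45.33, 41.69). Then cos ∠UNH = NU·NH / (|NU||NH|), giving 10.90°.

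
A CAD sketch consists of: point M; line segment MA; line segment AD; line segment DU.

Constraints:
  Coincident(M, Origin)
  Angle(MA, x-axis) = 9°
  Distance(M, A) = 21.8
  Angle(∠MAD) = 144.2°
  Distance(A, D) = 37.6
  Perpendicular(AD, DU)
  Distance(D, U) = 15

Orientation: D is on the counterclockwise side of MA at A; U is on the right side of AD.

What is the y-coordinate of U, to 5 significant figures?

19.261

∠MAD = 144.2°, so AD runs at 9.0° + (180° − 144.2°) = 44.800° from the x-axis; with |AD| = 37.6, D = A + 37.6·(cos 44.800°, sin 44.800°) = (48.211, 29.905). AD ⟂ DU; with |DU| = 15.0 on the right of AD, U = D + 15.0·(0.70463, -0.70957) = (58.781, 19.261). So U.y = 19.261.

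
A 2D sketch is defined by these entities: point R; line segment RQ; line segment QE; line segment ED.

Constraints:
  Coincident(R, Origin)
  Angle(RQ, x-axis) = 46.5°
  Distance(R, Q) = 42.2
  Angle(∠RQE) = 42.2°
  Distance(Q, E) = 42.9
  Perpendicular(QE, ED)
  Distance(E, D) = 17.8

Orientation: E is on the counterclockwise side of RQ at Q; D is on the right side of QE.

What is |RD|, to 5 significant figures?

47.592

R is at the origin; RQ runs at 46.5° with length 42.2, so Q = 42.2·(cos 46.5°, sin 46.5°) = (29.049, 30.611). ∠RQE = 42.2°, so QE runs at 46.5° + (180° − 42.2°) = 184.30° from the x-axis; with |QE| = 42.9, E = Q + 42.9·(cos 184.30°, sin 184.30°) = (-13.731, 27.394). QE ⟂ ED; with |ED| = 17.8 on the right of QE, D = E + 17.8·(-0.074979, 0.99719) = (-15.065, 45.144). Then |RD| = |D − R| = 47.592.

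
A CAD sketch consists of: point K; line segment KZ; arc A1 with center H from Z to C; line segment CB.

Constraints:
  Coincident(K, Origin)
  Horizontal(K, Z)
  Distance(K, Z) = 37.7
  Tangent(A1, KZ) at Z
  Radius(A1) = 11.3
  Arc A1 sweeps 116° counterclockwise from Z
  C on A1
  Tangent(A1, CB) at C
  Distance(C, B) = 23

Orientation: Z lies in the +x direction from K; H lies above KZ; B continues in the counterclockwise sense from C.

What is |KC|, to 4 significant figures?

50.54

Since A1 is tangent to KZ there, HZ ⟂ KZ, so H = Z + (0, 11.3) = (37.70, 11.30). On A1, Z sits at bearing -90° from H; a 116° counterclockwise sweep puts C at bearing 26°, so C = H + 11.3·(cos 26°, sin 26°) = (47.86, 16.25). Then |KC| = |C − K| = 50.54.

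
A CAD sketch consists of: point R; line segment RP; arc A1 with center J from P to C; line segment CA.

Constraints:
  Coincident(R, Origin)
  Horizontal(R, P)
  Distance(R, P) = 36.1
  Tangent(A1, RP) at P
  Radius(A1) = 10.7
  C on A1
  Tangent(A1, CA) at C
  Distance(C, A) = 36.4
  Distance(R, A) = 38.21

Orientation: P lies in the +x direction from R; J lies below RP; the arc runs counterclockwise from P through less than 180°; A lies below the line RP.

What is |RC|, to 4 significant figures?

27.33

R is at the origin; R and P share the same y with |RP| = 36.1 and P on the +x side, so P = (36.10, 0.000). A1 meets RP tangentially, so JP is at right angles to RP, so J = P + (0, -10.7) = (36.10, -10.70). Since JC ⟂ CA (tangency), |JA| = √(10.7² + 36.4²) = 37.94 regardless of where C sits on A1. So A lies on both circle(R, 38.21) and circle(J, 37.94); the below-RP intersection is A = (8.907, -37.16). C is the foot of the tangent from A: C = (26.78, -5.447).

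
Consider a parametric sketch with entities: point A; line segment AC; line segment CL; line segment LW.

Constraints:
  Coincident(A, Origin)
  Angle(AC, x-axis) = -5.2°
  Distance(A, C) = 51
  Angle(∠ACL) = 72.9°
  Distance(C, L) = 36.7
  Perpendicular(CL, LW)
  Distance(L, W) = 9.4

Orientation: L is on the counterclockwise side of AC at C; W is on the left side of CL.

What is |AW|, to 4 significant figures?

44.93

∠ACL = 72.9°, so CL runs at -5.2° + (180° − 72.9°) = 101.9° from the x-axis; with |CL| = 36.7, L = C + 36.7·(cos 101.9°, sin 101.9°) = (43.22, 31.29). CL ⟂ LW; with |LW| = 9.4 on the left of CL, W = L + 9.4·(-0.9785, -0.2062) = (34.02, 29.35). Then |AW| = |W − A| = 44.93.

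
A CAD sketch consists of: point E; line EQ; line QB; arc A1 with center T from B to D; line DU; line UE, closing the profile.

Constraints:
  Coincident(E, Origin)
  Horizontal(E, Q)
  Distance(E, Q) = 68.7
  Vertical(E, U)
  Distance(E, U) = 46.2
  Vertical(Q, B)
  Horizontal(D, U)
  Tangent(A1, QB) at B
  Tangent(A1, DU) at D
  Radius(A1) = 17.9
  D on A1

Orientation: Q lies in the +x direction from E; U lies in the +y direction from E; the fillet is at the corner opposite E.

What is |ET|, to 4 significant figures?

58.15

EU is vertical with |EU| = 46.2 and U on the +y side, so U = (0.000, 46.20). The virtual corner opposite E is at (68.70, 46.20). A1 meets QB tangentially, so TB is at right angles to QB and tangency of A1 to DU means the radius TD is perpendicular to DU, with radius 17.9, so the center T sits 17.9 in from both sides at T = (50.80, 28.30). Then |ET| = |T − E| = 58.15.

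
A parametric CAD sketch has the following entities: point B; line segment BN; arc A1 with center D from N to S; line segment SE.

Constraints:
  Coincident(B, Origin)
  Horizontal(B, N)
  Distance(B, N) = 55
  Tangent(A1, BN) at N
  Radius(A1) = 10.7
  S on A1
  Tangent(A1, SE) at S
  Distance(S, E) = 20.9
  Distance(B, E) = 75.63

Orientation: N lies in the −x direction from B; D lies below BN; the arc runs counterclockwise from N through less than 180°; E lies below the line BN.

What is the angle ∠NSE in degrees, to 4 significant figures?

141.2°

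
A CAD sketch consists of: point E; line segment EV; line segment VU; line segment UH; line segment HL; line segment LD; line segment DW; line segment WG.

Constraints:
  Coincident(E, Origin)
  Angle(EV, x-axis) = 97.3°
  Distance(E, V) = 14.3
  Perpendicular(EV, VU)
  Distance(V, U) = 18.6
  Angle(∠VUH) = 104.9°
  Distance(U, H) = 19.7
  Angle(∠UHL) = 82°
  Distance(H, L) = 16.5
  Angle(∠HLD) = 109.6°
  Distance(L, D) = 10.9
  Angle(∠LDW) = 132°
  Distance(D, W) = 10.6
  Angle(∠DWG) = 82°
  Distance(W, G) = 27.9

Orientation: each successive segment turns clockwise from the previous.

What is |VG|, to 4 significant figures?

34.13

E is at the origin; EV runs at 97.3° with length 14.3, so V = (-1.817, 14.18). The perpendicularity gives VU at right angles to EV, so VU runs at 7.300°; with |VU| = 18.6, U = (16.63, 16.55). ∠VUH = 104.9° gives UH at -67.80° from the x-axis; with |UH| = 19.7, H = (24.08, -1.692). ∠UHL = 82.0° gives HL at -165.8° from the x-axis; with |HL| = 16.5, L = (8.080, -5.740). ∠HLD = 109.6° gives LD at 123.8° from the x-axis; with |LD| = 10.9, D = (2.016, 3.318). ∠LDW = 132.0° gives DW at 75.80° from the x-axis; with |DW| = 10.6, W = (4.616, 13.59). ∠DWG = 82.0° gives WG at -22.20° from the x-axis; with |WG| = 27.9, G = (30.45, 3.052). Then |VG| = |G − V| = 34.13.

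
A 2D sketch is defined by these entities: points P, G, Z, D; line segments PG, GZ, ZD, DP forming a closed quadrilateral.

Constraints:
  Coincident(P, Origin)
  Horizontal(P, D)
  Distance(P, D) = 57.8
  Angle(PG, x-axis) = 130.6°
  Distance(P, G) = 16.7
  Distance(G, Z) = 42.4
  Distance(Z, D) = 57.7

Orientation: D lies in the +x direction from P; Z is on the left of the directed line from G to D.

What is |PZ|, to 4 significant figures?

46.79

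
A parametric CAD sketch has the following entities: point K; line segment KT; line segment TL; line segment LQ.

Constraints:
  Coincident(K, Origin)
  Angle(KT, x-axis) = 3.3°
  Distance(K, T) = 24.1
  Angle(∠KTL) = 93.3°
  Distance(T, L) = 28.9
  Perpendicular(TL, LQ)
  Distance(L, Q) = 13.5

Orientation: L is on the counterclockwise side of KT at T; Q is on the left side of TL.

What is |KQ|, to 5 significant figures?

32.075

K is at the origin; KT runs at 3.3° with length 24.1, so T = 24.1·(cos 3.3°, sin 3.3°) = (24.060, 1.3873). ∠KTL = 93.3°, so TL runs at 3.3° + (180° − 93.3°) = 90.000° from the x-axis; with |TL| = 28.9, L = T + 28.9·(cos 90.000°, sin 90.000°) = (24.060, 30.287). TL ⟂ LQ; with |LQ| = 13.5 on the left of TL, Q = L + 13.5·(-1.0000, 6.1232e-17) = (10.560, 30.287). Then |KQ| = |Q − K| = 32.075.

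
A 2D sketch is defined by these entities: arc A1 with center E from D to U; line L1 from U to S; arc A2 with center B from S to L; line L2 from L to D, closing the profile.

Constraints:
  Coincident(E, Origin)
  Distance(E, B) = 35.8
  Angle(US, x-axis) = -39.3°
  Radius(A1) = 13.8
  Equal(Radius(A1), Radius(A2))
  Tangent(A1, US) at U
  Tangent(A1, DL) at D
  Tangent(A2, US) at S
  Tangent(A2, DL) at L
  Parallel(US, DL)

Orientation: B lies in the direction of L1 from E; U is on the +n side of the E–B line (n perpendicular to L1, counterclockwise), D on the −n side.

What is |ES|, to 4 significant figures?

38.37

Tangency of A1 to both parallel lines with radius 13.8 puts U and D at E ± 13.8·n: U = (8.741, 10.68), D = (-8.741, -10.68). Equal radii place S and L the same way about B: S = B + 13.8·n = (36.44, -12.00), L = B − 13.8·n = (18.96, -33.35). Then |ES| = |S − E| = 38.37.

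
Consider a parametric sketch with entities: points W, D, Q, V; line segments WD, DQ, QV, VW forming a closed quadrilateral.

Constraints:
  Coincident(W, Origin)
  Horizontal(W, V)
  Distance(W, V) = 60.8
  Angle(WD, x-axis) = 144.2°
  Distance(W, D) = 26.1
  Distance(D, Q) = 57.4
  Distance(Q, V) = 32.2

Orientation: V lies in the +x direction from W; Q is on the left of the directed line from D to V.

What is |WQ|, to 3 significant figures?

41.4

W is at the origin; W and V share the same y with |WV| = 60.8 and V in +x, so V = (60.8, 0). WD runs at 144.2° with |WD| = 26.1, so D = (-21.2, 15.3). Q is determined by |DQ| = 57.4 and |QV| = 32.2 together: it lies at the intersection of circle(D, 57.4) and circle(V, 32.2). With |DV| = 83.4, the foot of the radical line on DV is 55.2 from D and the perpendicular offset is √(57.4² − 55.2²) = 15.6. Taking the left-of-DV solution: Q = (36.0, 20.5).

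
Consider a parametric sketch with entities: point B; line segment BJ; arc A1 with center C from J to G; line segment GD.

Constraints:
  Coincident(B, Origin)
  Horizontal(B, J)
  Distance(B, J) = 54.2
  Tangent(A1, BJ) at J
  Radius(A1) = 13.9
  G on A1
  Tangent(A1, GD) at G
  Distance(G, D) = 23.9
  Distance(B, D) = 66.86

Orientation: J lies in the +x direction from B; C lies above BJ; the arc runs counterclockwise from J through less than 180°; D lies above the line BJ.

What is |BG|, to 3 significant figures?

69.2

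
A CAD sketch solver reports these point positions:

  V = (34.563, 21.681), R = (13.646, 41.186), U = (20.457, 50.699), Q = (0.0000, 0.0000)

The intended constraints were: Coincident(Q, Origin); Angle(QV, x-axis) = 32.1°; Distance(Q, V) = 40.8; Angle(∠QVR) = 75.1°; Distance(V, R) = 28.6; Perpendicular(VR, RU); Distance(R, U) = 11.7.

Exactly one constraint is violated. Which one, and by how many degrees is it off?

Perpendicular(VR, RU) — off by 7.40°.

Q = (0.00, 0.00) ✓; QV at 32.10° ✓; |QV| = 40.80 ✓; ∠QVR = 75.10° ✓; |VR| = 28.60 ✓; ∠(VR, RU) = 82.60° ✗; |RU| = 11.70 ✓.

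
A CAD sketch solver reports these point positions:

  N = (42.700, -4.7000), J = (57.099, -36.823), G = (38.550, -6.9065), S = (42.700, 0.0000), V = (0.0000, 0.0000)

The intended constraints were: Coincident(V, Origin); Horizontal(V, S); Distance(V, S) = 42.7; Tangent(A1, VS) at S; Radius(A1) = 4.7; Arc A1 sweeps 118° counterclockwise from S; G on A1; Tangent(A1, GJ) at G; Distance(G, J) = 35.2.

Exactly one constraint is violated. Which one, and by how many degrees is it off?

Tangent(A1, GJ) at G — off by 3.80°.

V = (0.00, 0.00) ✓; V.y = 0.00, S.y = 0.00 ✓; |VS| = 42.70 ✓; ∠(NS, SV) = 90.00° ✓; |NS| = 4.700 ✓; bearing(N→G) − bearing(N→S) = 118.0° ✓; |NG| = 4.700 ✓; ∠(NG, GJ) = 86.20° ✗; |GJ| = 35.20 ✓.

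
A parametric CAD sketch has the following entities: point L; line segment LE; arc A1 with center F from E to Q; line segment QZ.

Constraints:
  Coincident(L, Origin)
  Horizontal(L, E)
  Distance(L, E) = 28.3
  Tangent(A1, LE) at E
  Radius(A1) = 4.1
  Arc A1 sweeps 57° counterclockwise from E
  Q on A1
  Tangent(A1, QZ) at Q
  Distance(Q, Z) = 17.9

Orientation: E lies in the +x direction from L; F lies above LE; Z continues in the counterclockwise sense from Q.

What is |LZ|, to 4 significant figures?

44.79

On A1, E sits at bearing -90° from F; a 57° counterclockwise sweep puts Q at bearing -33°, so Q = F + 4.1·(cos -33°, sin -33°) = (31.74, 1.867). The tangent condition forces FQ to be normal to QZ, so QZ runs along (−sin -33°, cos -33°); with |QZ| = 17.9, Z = (41.49, 16.88). Then |LZ| = |Z − L| = 44.79.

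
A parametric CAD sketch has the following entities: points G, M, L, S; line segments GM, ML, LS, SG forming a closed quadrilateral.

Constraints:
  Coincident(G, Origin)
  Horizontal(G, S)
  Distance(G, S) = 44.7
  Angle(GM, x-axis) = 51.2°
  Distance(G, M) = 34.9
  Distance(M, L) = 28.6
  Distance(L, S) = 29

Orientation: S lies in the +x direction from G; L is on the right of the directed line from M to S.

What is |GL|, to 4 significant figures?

15.73

G is at the origin; GS is horizontal with |GS| = 44.7 and S in +x, so S = (44.7, 0). GM runs at 51.2° with |GM| = 34.9, so M = (21.87, 27.20). L is determined by |ML| = 28.6 and |LS| = 29.0 together: it lies at the intersection of circle(M, 28.6) and circle(S, 29.0). With |MS| = 35.51, the foot of the radical line on MS is 17.43 from M and the perpendicular offset is √(28.6² − 17.43²) = 22.67. Taking the right-of-MS solution: L = (15.71, -0.7300).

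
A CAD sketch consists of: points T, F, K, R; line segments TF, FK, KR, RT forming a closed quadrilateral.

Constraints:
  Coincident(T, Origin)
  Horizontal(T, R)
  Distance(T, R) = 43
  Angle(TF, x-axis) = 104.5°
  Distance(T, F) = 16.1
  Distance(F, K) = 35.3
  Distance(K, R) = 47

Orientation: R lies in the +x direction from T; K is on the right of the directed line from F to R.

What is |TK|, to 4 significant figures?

19.46

Checks: |FK| = 35.30 ✓; |KR| = 47.00 ✓.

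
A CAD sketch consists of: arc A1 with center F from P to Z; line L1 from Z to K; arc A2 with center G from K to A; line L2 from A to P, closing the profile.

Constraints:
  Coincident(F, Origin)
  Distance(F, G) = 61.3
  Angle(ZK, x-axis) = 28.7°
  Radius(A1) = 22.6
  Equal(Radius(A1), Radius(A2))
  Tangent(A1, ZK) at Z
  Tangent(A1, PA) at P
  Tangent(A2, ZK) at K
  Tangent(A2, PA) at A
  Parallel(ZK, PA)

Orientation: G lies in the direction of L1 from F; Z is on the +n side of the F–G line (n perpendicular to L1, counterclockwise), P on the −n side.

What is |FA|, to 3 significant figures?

65.3

Tangency of A1 to both parallel lines with radius 22.6 puts Z and P at F ± 22.6·n: Z = (-10.9, 19.8), P = (10.9, -19.8). Equal radii place K and A the same way about G: K = G + 22.6·n = (42.9, 49.3), A = G − 22.6·n = (64.6, 9.61). Then |FA| = |A − F| = 65.3.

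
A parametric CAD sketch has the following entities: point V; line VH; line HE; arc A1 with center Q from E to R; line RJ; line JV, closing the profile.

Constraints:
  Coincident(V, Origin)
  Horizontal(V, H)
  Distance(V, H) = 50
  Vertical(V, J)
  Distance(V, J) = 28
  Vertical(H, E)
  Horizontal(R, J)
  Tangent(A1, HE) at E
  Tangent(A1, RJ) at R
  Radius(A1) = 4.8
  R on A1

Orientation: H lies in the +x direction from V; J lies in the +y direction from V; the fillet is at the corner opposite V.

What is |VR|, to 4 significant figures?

53.17

The virtual corner opposite V is at (50.00, 28.00). Since A1 is tangent to HE there, QE ⟂ HE and tangency of A1 to RJ means the radius QR is perpendicular to RJ, with radius 4.8, so the center Q sits 4.8 in from both sides at Q = (45.20, 23.20). That places the tangent points at E = (50.00, 23.20) on HE and R = (45.20, 28.00) on RJ. Then |VR| = |R − V| = 53.17.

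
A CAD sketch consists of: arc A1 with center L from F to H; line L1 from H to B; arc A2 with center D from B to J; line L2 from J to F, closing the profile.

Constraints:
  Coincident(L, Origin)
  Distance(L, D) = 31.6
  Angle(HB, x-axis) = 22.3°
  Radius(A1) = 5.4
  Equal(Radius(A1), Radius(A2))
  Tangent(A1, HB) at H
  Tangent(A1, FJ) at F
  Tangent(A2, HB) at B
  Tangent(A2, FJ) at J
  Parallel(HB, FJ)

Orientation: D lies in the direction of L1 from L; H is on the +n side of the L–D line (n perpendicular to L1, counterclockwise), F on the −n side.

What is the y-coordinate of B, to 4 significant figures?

16.99

The slot axis is L1's direction at 22.3°, so u = (cos 22.3°, sin 22.3°) = (0.9252, 0.3795) and n = (−sin 22.3°, cos 22.3°) = (-0.3795, 0.9252). L is at the origin and D lies 31.6 along u from L, so D = 31.6·u = (29.24, 11.99). Tangency of A1 to both parallel lines with radius 5.4 puts H and F at L ± 5.4·n: H = (-2.049, 4.996), F = (2.049, -4.996). Equal radii place B and J the same way about D: B = D + 5.4·n = (27.19, 16.99), J = D − 5.4·n = (31.29, 6.995). So B.y = 16.99.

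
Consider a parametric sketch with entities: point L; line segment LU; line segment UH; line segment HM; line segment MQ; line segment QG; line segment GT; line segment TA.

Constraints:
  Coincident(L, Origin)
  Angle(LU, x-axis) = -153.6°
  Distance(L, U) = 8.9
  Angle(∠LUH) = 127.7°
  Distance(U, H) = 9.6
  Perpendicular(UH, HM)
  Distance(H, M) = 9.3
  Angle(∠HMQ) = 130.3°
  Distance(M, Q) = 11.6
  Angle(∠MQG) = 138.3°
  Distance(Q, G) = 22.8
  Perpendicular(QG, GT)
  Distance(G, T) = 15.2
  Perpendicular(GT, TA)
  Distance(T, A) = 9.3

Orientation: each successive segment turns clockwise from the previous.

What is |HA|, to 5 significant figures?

22.009

QG ⟂ GT, so GT runs at -117.30°; with |GT| = 15.2, T = (11.979, -12.477). GT is perpendicular to TA, so TA runs at 152.70°; with |TA| = 9.3, A = (3.7151, -8.2120). Then |HA| = |A − H| = 22.009.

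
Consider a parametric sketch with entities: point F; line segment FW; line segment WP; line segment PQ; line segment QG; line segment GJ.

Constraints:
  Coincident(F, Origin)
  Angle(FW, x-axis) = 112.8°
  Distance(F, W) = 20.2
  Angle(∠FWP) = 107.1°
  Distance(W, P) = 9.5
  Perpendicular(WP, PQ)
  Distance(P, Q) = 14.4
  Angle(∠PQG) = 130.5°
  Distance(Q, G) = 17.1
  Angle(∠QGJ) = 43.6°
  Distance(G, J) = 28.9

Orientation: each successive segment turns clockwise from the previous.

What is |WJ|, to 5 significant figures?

3.2848

F is at the origin; FW runs at 112.8° with length 20.2, so W = (-7.8278, 18.622). ∠FWP = 107.1° gives WP at 39.900° from the x-axis; with |WP| = 9.5, P = (-0.53975, 24.715). The perpendicularity gives PQ at right angles to WP, so PQ runs at -50.100°; with |PQ| = 14.4, Q = (8.6971, 13.668). ∠PQG = 130.5° gives QG at -99.600° from the x-axis; with |QG| = 17.1, G = (5.8454, -3.1923). ∠QGJ = 43.6° gives GJ at 124.00° from the x-axis; with |GJ| = 28.9, J = (-10.315, 20.767). Then |WJ| = |J − W| = 3.2848.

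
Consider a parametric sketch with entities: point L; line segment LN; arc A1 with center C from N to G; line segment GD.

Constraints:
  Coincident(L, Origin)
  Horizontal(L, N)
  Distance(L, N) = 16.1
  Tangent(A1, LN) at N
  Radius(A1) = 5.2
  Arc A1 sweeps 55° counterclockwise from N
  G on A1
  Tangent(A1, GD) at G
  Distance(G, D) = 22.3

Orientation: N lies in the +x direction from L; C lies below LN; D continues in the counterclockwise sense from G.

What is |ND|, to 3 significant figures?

26.7

On A1, N sits at bearing 90° from C; a 55° counterclockwise sweep puts G at bearing 145°, so G = C + 5.2·(cos 145°, sin 145°) = (11.8, -2.22). Since A1 is tangent to GD there, CG ⟂ GD, so GD runs along (−sin 145°, cos 145°); with |GD| = 22.3, D = (-0.950, -20.5). Then |ND| = |D − N| = 26.7.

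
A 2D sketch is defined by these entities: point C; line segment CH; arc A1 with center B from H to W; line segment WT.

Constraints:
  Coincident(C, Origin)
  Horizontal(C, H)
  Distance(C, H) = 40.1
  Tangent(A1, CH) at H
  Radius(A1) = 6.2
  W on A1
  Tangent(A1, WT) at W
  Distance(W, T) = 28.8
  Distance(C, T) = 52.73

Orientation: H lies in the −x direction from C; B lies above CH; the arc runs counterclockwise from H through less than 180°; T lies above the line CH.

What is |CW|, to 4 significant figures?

34.75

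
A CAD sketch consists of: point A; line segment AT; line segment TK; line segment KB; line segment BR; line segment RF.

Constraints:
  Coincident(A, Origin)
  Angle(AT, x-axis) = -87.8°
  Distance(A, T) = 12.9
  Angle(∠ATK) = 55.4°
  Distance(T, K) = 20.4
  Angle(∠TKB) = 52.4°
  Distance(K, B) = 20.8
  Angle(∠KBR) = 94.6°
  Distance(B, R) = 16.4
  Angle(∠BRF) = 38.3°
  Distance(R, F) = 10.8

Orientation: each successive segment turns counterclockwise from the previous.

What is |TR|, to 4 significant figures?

9.670

A is at the origin; AT runs at -87.8° with length 12.9, so T = (0.4952, -12.89). ∠ATK = 55.4° gives TK at 36.80° from the x-axis; with |TK| = 20.4, K = (16.83, -0.6704). ∠TKB = 52.4° gives KB at 164.4° from the x-axis; with |KB| = 20.8, B = (-3.204, 4.923). ∠KBR = 94.6° gives BR at -110.2° from the x-axis; with |BR| = 16.4, R = (-8.867, -10.47). Then |TR| = |R − T| = 9.670.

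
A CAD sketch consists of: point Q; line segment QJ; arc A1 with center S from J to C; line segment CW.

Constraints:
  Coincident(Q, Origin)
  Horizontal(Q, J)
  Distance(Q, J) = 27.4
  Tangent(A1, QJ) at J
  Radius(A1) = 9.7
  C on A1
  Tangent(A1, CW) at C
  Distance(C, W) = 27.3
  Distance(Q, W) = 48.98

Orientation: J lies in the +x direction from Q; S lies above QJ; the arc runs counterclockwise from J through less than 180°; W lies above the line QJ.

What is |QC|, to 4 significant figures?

38.73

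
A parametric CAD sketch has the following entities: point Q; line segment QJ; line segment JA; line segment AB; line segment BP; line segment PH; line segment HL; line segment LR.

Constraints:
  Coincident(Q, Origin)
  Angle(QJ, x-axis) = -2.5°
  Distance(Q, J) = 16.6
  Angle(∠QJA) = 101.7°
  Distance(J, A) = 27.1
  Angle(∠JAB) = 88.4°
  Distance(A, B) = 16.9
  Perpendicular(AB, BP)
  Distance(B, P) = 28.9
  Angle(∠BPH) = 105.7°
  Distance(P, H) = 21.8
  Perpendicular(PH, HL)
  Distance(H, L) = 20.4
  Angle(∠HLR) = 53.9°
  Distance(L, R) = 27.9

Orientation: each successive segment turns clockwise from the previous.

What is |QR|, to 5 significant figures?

5.1453

Q is at the origin; QJ runs at -2.5° with length 16.6, so J = (16.584, -0.72408). ∠QJA = 101.7° gives JA at -80.800° from the x-axis; with |JA| = 27.1, A = (20.917, -27.475). ∠JAB = 88.4° gives AB at -172.40° from the x-axis; with |AB| = 16.9, B = (4.1654, -29.711). AB ⟂ BP, so BP runs at 97.600°; with |BP| = 28.9, P = (0.34323, -1.0645). ∠BPH = 105.7° gives PH at 23.300° from the x-axis; with |PH| = 21.8, H = (20.365, 7.5584). PH ⟂ HL, so HL runs at -66.700°; with |HL| = 20.4, L = (28.434, -11.178). ∠HLR = 53.9° gives LR at 167.20° from the x-axis; with |LR| = 27.9, R = (1.2278, -4.9967). Then |QR| = |R − Q| = 5.1453.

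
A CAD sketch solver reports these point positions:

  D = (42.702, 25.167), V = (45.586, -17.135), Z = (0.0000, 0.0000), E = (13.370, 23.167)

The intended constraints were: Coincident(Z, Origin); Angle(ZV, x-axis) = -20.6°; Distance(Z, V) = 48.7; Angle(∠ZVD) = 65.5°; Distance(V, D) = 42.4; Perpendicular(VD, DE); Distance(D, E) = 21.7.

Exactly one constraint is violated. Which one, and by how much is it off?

Distance(D, E) = 21.7 — off by 7.70.

Z = (0.00, 0.00) ✓; ZV at -20.60° ✓; |ZV| = 48.70 ✓; ∠ZVD = 65.50° ✓; |VD| = 42.40 ✓; ∠(VD, DE) = 90.00° ✓; |DE| = 29.40 ✗.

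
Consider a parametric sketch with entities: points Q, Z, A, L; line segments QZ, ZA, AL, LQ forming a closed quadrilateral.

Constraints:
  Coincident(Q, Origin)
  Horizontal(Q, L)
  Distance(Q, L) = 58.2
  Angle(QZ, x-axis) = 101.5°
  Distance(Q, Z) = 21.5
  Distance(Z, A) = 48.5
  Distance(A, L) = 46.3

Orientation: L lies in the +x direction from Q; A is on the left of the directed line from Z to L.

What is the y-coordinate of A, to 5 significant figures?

42.280

Q is at the origin; Q and L share the same y with |QL| = 58.2 and L in +x, so L = (58.2, 0). QZ runs at 101.5° with |QZ| = 21.5, so Z = (-4.2864, 21.068). A is determined by |ZA| = 48.5 and |AL| = 46.3 together: it lies at the intersection of circle(Z, 48.5) and circle(L, 46.3). With |ZL| = 65.943, the foot of the radical line on ZL is 34.553 from Z and the perpendicular offset is √(48.5² − 34.553²) = 34.035. Taking the left-of-ZL solution: A = (39.329, 42.280).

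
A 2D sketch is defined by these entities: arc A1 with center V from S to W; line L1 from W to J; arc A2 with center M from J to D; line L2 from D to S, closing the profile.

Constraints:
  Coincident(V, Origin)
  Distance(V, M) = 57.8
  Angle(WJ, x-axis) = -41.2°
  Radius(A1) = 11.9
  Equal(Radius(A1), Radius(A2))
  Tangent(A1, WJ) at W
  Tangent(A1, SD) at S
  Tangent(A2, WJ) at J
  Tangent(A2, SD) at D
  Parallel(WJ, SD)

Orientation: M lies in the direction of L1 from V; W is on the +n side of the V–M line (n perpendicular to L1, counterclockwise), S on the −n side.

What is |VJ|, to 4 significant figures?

59.01

The slot axis is L1's direction at -41.2°, so u = (cos -41.2°, sin -41.2°) = (0.7524, -0.6587) and n = (−sin -41.2°, cos -41.2°) = (0.6587, 0.7524). V is at the origin and M lies 57.8 along u from V, so M = 57.8·u = (43.49, -38.07). Tangency of A1 to both parallel lines with radius 11.9 puts W and S at V ± 11.9·n: W = (7.838, 8.954), S = (-7.838, -8.954). Equal radii place J and D the same way about M: J = M + 11.9·n = (51.33, -29.12), D = M − 11.9·n = (35.65, -47.03). Then |VJ| = |J − V| = 59.01.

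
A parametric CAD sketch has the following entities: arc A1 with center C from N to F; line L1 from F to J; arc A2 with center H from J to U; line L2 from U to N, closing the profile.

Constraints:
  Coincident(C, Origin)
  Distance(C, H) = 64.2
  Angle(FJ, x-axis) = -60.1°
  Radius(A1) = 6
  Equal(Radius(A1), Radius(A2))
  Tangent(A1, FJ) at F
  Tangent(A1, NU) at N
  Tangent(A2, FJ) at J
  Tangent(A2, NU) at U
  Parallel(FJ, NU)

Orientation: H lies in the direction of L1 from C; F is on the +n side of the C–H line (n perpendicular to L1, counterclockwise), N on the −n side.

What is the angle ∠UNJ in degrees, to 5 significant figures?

10.587°

The slot axis is L1's direction at -60.1°, so u = (cos -60.1°, sin -60.1°) = (0.49849, -0.86690) and n = (−sin -60.1°, cos -60.1°) = (0.86690, 0.49849). C is at the origin and H lies 64.2 along u from C, so H = 64.2·u = (32.003, -55.655). Tangency of A1 to both parallel lines with radius 6.0 puts F and N at C ± 6.0·n: F = (5.2014, 2.9909), N = (-5.2014, -2.9909). Equal radii place J and U the same way about H: J = H + 6.0·n = (37.204, -52.664), U = H − 6.0·n = (26.802, -58.646). Then cos ∠UNJ = NU·NJ / (|NU||NJ|), giving 10.587°.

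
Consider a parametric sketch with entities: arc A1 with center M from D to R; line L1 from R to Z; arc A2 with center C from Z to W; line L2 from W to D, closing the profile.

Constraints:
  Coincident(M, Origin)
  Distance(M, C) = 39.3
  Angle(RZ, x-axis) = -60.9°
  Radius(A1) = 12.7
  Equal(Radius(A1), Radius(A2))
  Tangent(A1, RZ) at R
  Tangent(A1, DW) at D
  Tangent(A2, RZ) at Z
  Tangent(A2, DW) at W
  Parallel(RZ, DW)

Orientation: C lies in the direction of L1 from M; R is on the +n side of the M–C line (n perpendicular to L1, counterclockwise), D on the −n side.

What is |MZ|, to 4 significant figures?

41.30

Tangency of A1 to both parallel lines with radius 12.7 puts R and D at M ± 12.7·n: R = (11.10, 6.176), D = (-11.10, -6.176). Equal radii place Z and W the same way about C: Z = C + 12.7·n = (30.21, -28.16), W = C − 12.7·n = (8.016, -40.52). Then |MZ| = |Z − M| = 41.30.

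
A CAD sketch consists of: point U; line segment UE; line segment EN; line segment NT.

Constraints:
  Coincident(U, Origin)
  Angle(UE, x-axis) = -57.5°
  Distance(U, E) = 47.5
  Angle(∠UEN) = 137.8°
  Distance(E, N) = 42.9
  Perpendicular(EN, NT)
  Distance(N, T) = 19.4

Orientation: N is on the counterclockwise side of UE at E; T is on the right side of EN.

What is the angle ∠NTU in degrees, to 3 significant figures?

56.7°

U is at the origin; UE runs at -57.5° with length 47.5, so E = 47.5·(cos -57.5°, sin -57.5°) = (25.5, -40.1). ∠UEN = 137.8°, so EN runs at -57.5° + (180° − 137.8°) = -15.3° from the x-axis; with |EN| = 42.9, N = E + 42.9·(cos -15.3°, sin -15.3°) = (66.9, -51.4). EN ⟂ NT; with |NT| = 19.4 on the right of EN, T = N + 19.4·(-0.264, -0.965) = (61.8, -70.1). Then cos ∠NTU = TN·TU / (|TN||TU|), giving 56.7°.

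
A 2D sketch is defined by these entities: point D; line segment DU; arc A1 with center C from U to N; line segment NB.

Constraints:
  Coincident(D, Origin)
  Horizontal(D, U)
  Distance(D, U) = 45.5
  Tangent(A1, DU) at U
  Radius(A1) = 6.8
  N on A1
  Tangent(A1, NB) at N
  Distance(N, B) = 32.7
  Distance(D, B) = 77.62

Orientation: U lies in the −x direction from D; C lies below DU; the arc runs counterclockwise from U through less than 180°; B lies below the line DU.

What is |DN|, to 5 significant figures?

50.340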